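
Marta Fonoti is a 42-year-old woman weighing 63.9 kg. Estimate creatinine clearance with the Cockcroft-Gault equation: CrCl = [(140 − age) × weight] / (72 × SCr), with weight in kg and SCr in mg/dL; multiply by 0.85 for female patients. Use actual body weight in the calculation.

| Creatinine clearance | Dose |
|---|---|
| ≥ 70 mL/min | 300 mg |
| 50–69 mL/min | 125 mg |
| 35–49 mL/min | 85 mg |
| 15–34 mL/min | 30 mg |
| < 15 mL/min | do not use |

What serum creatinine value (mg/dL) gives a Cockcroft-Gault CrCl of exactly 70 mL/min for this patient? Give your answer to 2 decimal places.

Standard dose requires CrCl ≥ 70 mL/min.
Set (140 − 42) × 63.9 × 0.85 / (72 × SCr) = 70
SCr = (140 − 42) × 63.9 × 0.85 / (72 × 70) = 1.056 mg/dL

1.06 mg/dL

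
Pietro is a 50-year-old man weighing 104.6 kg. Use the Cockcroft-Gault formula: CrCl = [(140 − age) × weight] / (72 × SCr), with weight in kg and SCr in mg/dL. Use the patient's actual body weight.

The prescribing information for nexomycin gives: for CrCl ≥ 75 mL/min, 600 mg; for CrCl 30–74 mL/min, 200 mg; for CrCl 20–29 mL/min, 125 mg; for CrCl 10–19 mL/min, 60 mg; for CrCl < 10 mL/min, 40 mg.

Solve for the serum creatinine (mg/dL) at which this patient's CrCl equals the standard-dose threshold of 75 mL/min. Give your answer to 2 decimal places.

Standard dose requires CrCl ≥ 75 mL/min.
Set (140 − 50) × 104.6 / (72 × SCr) = 75
SCr = (140 − 50) × 104.6 / (72 × 75) = 1.743 mg/dL

1.74 mg/dL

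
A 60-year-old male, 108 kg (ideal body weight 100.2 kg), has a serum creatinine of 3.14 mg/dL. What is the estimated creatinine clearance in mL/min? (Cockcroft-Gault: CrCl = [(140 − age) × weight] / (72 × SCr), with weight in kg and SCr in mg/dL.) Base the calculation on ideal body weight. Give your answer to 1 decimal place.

CrCl = (140 − 60) × 100.2 / (72 × 3.14) = 8016.0 / 226.08 ≈ 35.5 mL/min

35.5 mL/min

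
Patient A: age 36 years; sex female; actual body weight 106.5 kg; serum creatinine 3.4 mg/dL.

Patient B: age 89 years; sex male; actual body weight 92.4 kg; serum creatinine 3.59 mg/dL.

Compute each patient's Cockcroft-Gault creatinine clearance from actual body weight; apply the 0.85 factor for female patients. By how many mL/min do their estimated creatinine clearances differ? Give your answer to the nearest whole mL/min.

Patient A: CrCl = (140 − 36) × 106.5 / (72 × 3.4) × 0.85 = 11076.0 / 244.80 × 0.85 ≈ 38.5 mL/min
Patient B: CrCl = (140 − 89) × 92.4 / (72 × 3.59) = 4712.4 / 258.48 ≈ 18.2 mL/min
|38.5 − 18.2| = 20.3 mL/min

20 mL/min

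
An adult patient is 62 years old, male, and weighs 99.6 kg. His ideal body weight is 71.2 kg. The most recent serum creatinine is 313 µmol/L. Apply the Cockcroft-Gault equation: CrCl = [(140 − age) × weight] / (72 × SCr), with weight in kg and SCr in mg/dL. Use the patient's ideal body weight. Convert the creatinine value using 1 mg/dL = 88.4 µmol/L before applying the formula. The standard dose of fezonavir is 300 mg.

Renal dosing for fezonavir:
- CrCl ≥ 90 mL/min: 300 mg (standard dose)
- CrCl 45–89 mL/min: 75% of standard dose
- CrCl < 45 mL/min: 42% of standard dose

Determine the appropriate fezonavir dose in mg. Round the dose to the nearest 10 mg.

130 mg

SCr = 313 / 88.4 = 3.541 mg/dL
CrCl = (140 − 62) × 71.2 / (72 × 3.541) = 5553.6 / 254.95 ≈ 21.8 mL/min
CrCl ≈ 22 mL/min → bracket < 45 mL/min.
42% of 300 mg = 126 mg → 130 mg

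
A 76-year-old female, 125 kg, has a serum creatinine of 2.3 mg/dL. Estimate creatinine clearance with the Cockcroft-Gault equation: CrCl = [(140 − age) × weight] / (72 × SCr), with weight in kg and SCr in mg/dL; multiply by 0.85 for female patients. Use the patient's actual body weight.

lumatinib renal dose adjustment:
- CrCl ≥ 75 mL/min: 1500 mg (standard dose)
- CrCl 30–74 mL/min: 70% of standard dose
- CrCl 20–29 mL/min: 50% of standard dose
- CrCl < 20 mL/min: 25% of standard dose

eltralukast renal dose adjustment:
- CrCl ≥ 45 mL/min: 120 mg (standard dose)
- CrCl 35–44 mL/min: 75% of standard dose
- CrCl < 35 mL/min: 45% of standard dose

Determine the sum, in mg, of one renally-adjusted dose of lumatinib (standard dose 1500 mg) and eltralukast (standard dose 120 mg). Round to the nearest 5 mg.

CrCl = (140 − 76) × 125 / (72 × 2.3) × 0.85 = 8000.0 / 165.60 × 0.85 ≈ 41.1 mL/min
CrCl ≈ 41 mL/min.
lumatinib: 30–74 mL/min → 70% of 1500 mg = 1050 mg.
eltralukast: 35–44 mL/min → 75% of 120 mg = 90 mg.
Total = 1050 + 90 = 1140 mg.

1140 mg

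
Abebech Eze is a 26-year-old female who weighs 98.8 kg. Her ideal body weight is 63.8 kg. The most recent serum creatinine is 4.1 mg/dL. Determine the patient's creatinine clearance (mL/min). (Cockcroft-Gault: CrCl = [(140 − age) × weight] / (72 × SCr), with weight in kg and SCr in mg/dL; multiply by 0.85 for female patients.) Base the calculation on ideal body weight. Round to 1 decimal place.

CrCl = (140 − 26) × 63.8 / (72 × 4.1) × 0.85 = 7273.2 / 295.20 × 0.85 ≈ 20.9 mL/min

20.9 mL/min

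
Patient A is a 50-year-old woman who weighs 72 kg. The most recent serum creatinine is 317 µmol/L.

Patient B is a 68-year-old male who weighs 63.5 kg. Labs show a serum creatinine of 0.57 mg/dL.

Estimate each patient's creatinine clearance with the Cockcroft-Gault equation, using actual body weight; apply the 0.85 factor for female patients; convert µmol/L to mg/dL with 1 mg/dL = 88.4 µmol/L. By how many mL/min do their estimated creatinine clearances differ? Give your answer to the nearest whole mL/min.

90 mL/min

Patient A: SCr = 317 / 88.4 = 3.586 mg/dL
Patient A: CrCl = (140 − 50) × 72 / (72 × 3.586) × 0.85 = 6480.0 / 258.19 × 0.85 ≈ 21.3 mL/min
Patient B: CrCl = (140 − 68) × 63.5 / (72 × 0.57) = 4572.0 / 41.04 ≈ 111.4 mL/min
|21.3 − 111.4| = 90.1 mL/min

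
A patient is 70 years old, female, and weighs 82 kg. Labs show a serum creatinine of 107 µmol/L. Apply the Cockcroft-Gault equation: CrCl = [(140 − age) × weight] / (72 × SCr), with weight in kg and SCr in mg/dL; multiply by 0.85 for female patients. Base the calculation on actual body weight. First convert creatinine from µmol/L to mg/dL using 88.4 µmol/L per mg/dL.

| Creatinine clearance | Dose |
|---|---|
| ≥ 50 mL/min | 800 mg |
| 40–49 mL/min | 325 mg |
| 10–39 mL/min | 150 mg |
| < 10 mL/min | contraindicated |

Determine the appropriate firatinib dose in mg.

800 mg

SCr = 107 / 88.4 = 1.21 mg/dL
CrCl = (140 − 70) × 82 / (72 × 1.21) × 0.85 = 5740.0 / 87.12 × 0.85 ≈ 56.0 mL/min
CrCl ≈ 56 mL/min → bracket ≥ 50 mL/min.
Dose for this bracket: 800 mg.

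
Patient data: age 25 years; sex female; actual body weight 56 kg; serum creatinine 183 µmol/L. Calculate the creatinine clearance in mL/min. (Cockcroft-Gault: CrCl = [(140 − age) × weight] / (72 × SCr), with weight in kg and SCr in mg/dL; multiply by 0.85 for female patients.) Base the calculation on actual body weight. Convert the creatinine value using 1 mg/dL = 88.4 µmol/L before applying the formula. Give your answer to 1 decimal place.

36.7 mL/min

SCr = 183 / 88.4 = 2.07 mg/dL
CrCl = (140 − 25) × 56 / (72 × 2.07) × 0.85 = 6440.0 / 149.04 × 0.85 ≈ 36.7 mL/min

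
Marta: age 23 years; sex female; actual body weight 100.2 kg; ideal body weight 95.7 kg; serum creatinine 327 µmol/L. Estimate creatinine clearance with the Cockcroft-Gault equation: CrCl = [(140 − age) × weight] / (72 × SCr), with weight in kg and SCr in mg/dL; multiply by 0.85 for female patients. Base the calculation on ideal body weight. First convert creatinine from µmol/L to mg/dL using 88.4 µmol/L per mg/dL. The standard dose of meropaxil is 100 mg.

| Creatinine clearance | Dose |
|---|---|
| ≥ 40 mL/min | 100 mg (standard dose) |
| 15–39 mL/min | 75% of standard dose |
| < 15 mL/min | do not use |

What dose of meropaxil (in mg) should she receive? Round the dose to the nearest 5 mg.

SCr = 327 / 88.4 = 3.699 mg/dL
CrCl = (140 − 23) × 95.7 / (72 × 3.699) × 0.85 = 11196.9 / 266.33 × 0.85 ≈ 35.7 mL/min
CrCl ≈ 36 mL/min → bracket 15–39 mL/min.
75% of 100 mg = 75 mg

75 mg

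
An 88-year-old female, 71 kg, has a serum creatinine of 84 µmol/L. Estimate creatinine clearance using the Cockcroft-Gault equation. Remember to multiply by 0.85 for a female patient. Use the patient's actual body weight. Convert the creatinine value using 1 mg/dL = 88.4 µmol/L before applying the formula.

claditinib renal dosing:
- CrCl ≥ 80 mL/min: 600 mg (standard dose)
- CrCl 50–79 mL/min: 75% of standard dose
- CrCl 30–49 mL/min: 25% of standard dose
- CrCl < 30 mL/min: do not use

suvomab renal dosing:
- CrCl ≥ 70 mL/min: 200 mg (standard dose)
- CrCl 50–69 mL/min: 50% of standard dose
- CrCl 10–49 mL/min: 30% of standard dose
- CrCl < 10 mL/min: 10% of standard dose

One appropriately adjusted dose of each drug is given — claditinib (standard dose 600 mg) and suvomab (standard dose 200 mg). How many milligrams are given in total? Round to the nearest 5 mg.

210 mg

SCr = 84 / 88.4 = 0.95 mg/dL
CrCl = (140 − 88) × 71 / (72 × 0.95) × 0.85 = 3692.0 / 68.40 × 0.85 ≈ 45.9 mL/min
CrCl ≈ 46 mL/min.
claditinib: 30–49 mL/min → 25% of 600 mg = 150 mg.
suvomab: 10–49 mL/min → 30% of 200 mg = 60 mg.
Total = 150 + 60 = 210 mg.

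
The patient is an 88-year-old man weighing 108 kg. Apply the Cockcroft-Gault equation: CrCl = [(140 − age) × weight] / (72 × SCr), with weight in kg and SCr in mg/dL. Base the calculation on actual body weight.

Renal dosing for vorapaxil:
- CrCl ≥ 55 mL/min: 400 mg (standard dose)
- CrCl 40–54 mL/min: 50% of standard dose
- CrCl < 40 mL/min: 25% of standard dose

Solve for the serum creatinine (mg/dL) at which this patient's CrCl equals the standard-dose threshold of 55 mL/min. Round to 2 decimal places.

Standard dose requires CrCl ≥ 55 mL/min.
Set (140 − 88) × 108 / (72 × SCr) = 55
SCr = (140 − 88) × 108 / (72 × 55) = 1.418 mg/dL

1.42 mg/dL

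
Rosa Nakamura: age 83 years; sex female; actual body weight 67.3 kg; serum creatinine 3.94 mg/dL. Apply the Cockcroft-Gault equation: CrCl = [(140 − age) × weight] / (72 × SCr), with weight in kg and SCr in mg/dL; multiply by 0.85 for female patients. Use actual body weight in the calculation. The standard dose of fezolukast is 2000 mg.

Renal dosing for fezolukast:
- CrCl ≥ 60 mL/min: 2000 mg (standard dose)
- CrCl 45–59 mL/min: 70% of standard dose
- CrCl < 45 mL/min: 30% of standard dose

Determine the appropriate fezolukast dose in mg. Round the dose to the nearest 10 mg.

600 mg

CrCl = (140 − 83) × 67.3 / (72 × 3.94) × 0.85 = 3836.1 / 283.68 × 0.85 ≈ 11.5 mL/min
CrCl ≈ 11 mL/min → bracket < 45 mL/min.
30% of 2000 mg = 600 mg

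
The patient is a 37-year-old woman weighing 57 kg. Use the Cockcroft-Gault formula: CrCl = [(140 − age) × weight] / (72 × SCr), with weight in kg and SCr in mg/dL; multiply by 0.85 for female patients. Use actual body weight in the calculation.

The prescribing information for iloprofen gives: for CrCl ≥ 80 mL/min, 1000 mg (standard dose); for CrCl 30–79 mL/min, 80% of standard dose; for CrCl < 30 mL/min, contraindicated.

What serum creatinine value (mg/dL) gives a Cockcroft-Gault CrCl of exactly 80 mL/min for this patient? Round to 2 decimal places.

0.87 mg/dL

Standard dose requires CrCl ≥ 80 mL/min.
Set (140 − 37) × 57 × 0.85 / (72 × SCr) = 80
SCr = (140 − 37) × 57 × 0.85 / (72 × 80) = 0.866 mg/dL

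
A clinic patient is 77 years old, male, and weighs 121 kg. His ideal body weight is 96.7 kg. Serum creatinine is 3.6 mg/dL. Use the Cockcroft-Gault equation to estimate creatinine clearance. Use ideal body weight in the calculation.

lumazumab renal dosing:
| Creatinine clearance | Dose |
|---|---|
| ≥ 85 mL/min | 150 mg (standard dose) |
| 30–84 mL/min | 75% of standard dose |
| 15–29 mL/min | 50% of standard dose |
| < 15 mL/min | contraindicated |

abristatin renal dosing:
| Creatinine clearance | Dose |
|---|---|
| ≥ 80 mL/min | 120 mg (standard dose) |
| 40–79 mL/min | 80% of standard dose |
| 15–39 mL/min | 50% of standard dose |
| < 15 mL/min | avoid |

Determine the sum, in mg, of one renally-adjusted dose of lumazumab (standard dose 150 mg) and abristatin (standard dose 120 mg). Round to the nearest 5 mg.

135 mg

CrCl = (140 − 77) × 96.7 / (72 × 3.6) = 6092.1 / 259.20 ≈ 23.5 mL/min
CrCl ≈ 24 mL/min.
lumazumab: 15–29 mL/min → 50% of 150 mg = 75 mg.
abristatin: 15–39 mL/min → 50% of 120 mg = 60 mg.
Total = 75 + 60 = 135 mg.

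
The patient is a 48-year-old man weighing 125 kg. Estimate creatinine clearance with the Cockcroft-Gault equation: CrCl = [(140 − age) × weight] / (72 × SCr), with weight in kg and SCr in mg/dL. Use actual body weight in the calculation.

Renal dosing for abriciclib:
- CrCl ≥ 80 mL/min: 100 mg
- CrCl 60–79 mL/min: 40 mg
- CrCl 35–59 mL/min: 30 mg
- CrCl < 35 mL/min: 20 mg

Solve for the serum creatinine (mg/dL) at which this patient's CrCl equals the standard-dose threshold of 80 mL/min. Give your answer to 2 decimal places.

Standard dose requires CrCl ≥ 80 mL/min.
Set (140 − 48) × 125 / (72 × SCr) = 80
SCr = (140 − 48) × 125 / (72 × 80) = 1.997 mg/dL

2.00 mg/dL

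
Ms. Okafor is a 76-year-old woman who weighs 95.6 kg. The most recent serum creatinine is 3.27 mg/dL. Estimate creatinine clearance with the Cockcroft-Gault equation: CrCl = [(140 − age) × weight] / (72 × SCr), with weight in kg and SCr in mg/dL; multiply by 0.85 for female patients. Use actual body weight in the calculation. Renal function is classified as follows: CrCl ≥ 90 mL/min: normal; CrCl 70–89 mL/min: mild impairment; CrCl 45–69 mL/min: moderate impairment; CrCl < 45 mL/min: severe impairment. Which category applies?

CrCl = (140 − 76) × 95.6 / (72 × 3.27) × 0.85 = 6118.4 / 235.44 × 0.85 ≈ 22.1 mL/min
22 mL/min falls in the 'severe impairment' range.

severe impairment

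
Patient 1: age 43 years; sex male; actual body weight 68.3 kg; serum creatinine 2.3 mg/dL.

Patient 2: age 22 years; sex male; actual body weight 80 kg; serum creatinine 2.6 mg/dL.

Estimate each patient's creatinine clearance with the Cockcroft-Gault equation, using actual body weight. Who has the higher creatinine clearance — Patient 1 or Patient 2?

Patient 1: CrCl = (140 − 43) × 68.3 / (72 × 2.3) = 6625.1 / 165.60 ≈ 40.0 mL/min
Patient 2: CrCl = (140 − 22) × 80 / (72 × 2.6) = 9440.0 / 187.20 ≈ 50.4 mL/min
40.0 vs 50.4 mL/min → Patient 2 is higher.

Patient 2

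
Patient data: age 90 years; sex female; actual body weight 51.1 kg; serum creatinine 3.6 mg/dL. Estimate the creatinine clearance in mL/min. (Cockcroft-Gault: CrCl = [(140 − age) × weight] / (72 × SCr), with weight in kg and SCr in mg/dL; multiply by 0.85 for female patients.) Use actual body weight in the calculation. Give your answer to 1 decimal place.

8.4 mL/min

CrCl = (140 − 90) × 51.1 / (72 × 3.6) × 0.85 = 2555.0 / 259.20 × 0.85 ≈ 8.4 mL/min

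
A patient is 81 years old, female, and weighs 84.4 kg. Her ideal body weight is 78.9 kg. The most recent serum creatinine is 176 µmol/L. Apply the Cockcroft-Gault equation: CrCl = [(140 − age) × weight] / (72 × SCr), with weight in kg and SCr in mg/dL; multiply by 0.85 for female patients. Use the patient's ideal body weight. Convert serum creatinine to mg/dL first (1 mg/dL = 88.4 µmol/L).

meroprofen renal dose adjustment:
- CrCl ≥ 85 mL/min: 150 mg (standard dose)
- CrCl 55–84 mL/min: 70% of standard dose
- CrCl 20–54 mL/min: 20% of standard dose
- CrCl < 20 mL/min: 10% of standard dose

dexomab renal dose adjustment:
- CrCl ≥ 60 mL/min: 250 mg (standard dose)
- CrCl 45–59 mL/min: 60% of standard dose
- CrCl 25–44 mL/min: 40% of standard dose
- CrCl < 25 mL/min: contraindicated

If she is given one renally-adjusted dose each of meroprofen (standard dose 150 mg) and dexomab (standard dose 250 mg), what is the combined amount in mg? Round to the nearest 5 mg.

130 mg

SCr = 176 / 88.4 = 1.991 mg/dL
CrCl = (140 − 81) × 78.9 / (72 × 1.991) × 0.85 = 4655.1 / 143.35 × 0.85 ≈ 27.6 mL/min
CrCl ≈ 28 mL/min.
meroprofen: 20–54 mL/min → 20% of 150 mg = 30 mg.
dexomab: 25–44 mL/min → 40% of 250 mg = 100 mg.
Total = 30 + 100 = 130 mg.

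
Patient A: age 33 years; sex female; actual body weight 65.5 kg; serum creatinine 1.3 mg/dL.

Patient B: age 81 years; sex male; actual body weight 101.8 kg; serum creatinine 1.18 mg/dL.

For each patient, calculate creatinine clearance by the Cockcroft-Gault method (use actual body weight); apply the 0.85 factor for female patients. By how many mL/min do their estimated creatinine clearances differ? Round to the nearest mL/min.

7 mL/min

Patient A: CrCl = (140 − 33) × 65.5 / (72 × 1.3) × 0.85 = 7008.5 / 93.60 × 0.85 ≈ 63.6 mL/min
Patient B: CrCl = (140 − 81) × 101.8 / (72 × 1.18) = 6006.2 / 84.96 ≈ 70.7 mL/min
|63.6 − 70.7| = 7.1 mL/min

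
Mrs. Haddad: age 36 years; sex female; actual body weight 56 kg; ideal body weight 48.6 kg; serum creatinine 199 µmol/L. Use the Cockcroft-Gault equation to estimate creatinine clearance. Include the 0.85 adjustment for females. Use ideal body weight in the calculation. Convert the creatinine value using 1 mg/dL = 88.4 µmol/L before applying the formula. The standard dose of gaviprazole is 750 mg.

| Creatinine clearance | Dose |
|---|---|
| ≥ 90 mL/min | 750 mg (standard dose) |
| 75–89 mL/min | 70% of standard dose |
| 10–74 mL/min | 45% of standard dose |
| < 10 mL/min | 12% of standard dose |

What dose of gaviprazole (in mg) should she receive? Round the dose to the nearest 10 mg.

SCr = 199 / 88.4 = 2.251 mg/dL
CrCl = (140 − 36) × 48.6 / (72 × 2.251) × 0.85 = 5054.4 / 162.07 × 0.85 ≈ 26.5 mL/min
CrCl ≈ 27 mL/min → bracket 10–74 mL/min.
45% of 750 mg = 337.5 mg → 340 mg

340 mg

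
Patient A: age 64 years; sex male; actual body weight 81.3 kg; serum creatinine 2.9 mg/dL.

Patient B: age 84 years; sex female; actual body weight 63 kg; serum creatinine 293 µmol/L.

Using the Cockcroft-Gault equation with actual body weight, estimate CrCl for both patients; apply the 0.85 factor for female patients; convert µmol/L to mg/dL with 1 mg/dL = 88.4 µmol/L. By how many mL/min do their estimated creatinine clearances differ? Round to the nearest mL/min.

17 mL/min

Patient A: CrCl = (140 − 64) × 81.3 / (72 × 2.9) = 6178.8 / 208.80 ≈ 29.6 mL/min
Patient B: SCr = 293 / 88.4 = 3.314 mg/dL
Patient B: CrCl = (140 − 84) × 63 / (72 × 3.314) × 0.85 = 3528.0 / 238.61 × 0.85 ≈ 12.6 mL/min
|29.6 − 12.6| = 17.0 mL/min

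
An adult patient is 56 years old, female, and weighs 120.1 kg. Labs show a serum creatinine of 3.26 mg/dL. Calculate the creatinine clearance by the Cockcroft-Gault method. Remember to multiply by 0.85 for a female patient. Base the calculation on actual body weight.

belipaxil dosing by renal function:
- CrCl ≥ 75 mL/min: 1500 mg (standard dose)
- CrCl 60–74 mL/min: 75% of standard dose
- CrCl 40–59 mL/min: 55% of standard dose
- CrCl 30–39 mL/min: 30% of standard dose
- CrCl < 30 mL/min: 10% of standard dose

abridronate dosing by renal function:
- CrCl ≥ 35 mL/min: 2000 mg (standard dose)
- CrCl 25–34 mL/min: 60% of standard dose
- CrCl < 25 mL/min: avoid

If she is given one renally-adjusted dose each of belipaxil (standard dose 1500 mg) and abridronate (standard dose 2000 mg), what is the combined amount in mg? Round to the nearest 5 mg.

2450 mg

CrCl = (140 − 56) × 120.1 / (72 × 3.26) × 0.85 = 10088.4 / 234.72 × 0.85 ≈ 36.5 mL/min
CrCl ≈ 37 mL/min.
belipaxil: 30–39 mL/min → 30% of 1500 mg = 450 mg.
abridronate: ≥ 35 mL/min → 100% of 2000 mg = 2000 mg.
Total = 450 + 2000 = 2450 mg.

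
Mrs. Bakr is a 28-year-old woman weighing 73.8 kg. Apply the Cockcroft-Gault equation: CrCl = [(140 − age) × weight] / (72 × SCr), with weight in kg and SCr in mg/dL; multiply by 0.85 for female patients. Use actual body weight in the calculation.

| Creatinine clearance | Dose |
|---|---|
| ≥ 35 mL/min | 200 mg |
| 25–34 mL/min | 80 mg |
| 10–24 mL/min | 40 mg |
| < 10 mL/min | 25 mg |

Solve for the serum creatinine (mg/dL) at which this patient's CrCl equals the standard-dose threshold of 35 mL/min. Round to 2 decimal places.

Standard dose requires CrCl ≥ 35 mL/min.
Set (140 − 28) × 73.8 × 0.85 / (72 × SCr) = 35
SCr = (140 − 28) × 73.8 × 0.85 / (72 × 35) = 2.788 mg/dL

2.79 mg/dL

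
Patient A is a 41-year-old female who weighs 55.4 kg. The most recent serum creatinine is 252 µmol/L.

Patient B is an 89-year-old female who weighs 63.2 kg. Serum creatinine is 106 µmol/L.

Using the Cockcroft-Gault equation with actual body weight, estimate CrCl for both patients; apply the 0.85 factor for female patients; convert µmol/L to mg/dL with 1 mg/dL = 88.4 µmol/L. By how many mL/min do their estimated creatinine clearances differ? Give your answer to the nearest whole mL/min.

Patient A: SCr = 252 / 88.4 = 2.851 mg/dL
Patient A: CrCl = (140 − 41) × 55.4 / (72 × 2.851) × 0.85 = 5484.6 / 205.27 × 0.85 ≈ 22.7 mL/min
Patient B: SCr = 106 / 88.4 = 1.199 mg/dL
Patient B: CrCl = (140 − 89) × 63.2 / (72 × 1.199) × 0.85 = 3223.2 / 86.33 × 0.85 ≈ 31.7 mL/min
|22.7 − 31.7| = 9.0 mL/min

9 mL/min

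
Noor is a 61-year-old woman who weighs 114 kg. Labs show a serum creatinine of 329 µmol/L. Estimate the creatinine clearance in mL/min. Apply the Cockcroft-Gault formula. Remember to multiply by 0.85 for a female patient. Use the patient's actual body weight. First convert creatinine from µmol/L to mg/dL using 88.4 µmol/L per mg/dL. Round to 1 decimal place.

SCr = 329 / 88.4 = 3.722 mg/dL
CrCl = (140 − 61) × 114 / (72 × 3.722) × 0.85 = 9006.0 / 267.98 × 0.85 ≈ 28.6 mL/min

28.6 mL/min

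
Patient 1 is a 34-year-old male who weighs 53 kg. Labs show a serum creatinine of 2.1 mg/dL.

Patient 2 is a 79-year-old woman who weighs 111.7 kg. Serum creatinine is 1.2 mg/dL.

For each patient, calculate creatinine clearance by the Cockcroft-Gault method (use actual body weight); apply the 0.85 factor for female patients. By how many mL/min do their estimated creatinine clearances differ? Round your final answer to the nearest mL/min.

Patient 1: CrCl = (140 − 34) × 53 / (72 × 2.1) = 5618.0 / 151.20 ≈ 37.2 mL/min
Patient 2: CrCl = (140 − 79) × 111.7 / (72 × 1.2) × 0.85 = 6813.7 / 86.40 × 0.85 ≈ 67.0 mL/min
|37.2 − 67.0| = 29.8 mL/min

30 mL/min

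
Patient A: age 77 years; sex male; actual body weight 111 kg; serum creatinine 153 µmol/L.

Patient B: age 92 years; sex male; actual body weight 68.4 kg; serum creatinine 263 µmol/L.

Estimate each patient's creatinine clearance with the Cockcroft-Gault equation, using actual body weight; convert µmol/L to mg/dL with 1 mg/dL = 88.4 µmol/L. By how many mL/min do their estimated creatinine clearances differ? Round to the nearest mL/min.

Patient A: SCr = 153 / 88.4 = 1.731 mg/dL
Patient A: CrCl = (140 − 77) × 111 / (72 × 1.731) = 6993.0 / 124.63 ≈ 56.1 mL/min
Patient B: SCr = 263 / 88.4 = 2.975 mg/dL
Patient B: CrCl = (140 − 92) × 68.4 / (72 × 2.975) = 3283.2 / 214.20 ≈ 15.3 mL/min
|56.1 − 15.3| = 40.8 mL/min

41 mL/min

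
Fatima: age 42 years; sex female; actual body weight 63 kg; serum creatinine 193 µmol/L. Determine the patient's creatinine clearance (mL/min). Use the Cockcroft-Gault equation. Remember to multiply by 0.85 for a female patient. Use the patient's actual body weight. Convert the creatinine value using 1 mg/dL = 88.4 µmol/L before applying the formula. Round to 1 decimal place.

SCr = 193 / 88.4 = 2.183 mg/dL
CrCl = (140 − 42) × 63 / (72 × 2.183) × 0.85 = 6174.0 / 157.18 × 0.85 ≈ 33.4 mL/min

33.4 mL/min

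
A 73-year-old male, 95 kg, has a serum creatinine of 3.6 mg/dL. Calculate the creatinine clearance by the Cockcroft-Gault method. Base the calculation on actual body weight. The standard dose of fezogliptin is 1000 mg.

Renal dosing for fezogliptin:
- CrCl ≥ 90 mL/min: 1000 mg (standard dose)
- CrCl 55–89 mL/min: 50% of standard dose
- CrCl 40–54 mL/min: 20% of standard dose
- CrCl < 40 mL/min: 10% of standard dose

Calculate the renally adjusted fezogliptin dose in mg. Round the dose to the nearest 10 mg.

CrCl = (140 − 73) × 95 / (72 × 3.6) = 6365.0 / 259.20 ≈ 24.6 mL/min
CrCl ≈ 25 mL/min → bracket < 40 mL/min.
10% of 1000 mg = 100 mg

100 mg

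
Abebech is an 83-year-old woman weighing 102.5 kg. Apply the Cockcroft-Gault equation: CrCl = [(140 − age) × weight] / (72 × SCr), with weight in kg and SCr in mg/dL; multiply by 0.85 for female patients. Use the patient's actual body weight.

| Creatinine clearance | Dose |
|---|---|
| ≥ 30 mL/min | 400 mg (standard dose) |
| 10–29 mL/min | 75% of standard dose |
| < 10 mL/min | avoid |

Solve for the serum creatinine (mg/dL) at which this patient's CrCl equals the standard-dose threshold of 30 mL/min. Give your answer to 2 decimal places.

2.30 mg/dL

Standard dose requires CrCl ≥ 30 mL/min.
Set (140 − 83) × 102.5 × 0.85 / (72 × SCr) = 30
SCr = (140 − 83) × 102.5 × 0.85 / (72 × 30) = 2.299 mg/dL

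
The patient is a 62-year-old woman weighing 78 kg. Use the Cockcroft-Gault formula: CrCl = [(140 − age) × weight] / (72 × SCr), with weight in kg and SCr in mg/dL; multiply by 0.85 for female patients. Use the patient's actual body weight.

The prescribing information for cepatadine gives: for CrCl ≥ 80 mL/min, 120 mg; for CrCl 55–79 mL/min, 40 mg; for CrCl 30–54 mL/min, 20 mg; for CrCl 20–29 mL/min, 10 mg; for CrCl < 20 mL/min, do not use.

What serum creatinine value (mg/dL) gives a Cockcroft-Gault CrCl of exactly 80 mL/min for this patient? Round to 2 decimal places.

0.90 mg/dL

Standard dose requires CrCl ≥ 80 mL/min.
Set (140 − 62) × 78 × 0.85 / (72 × SCr) = 80
SCr = (140 − 62) × 78 × 0.85 / (72 × 80) = 0.898 mg/dL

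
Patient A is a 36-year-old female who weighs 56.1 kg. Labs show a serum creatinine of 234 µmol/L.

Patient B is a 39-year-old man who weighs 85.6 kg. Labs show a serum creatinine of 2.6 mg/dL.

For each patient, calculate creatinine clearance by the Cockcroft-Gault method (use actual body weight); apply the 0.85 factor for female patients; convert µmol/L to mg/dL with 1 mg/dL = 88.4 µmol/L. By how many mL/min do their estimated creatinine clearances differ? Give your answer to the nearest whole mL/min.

20 mL/min

Patient A: SCr = 234 / 88.4 = 2.647 mg/dL
Patient A: CrCl = (140 − 36) × 56.1 / (72 × 2.647) × 0.85 = 5834.4 / 190.58 × 0.85 ≈ 26.0 mL/min
Patient B: CrCl = (140 − 39) × 85.6 / (72 × 2.6) = 8645.6 / 187.20 ≈ 46.2 mL/min
|26.0 − 46.2| = 20.2 mL/min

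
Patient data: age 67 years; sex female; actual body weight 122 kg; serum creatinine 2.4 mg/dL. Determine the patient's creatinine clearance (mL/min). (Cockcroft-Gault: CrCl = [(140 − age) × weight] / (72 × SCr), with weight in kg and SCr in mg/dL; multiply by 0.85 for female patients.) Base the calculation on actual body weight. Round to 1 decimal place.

CrCl = (140 − 67) × 122 / (72 × 2.4) × 0.85 = 8906.0 / 172.80 × 0.85 ≈ 43.8 mL/min

43.8 mL/min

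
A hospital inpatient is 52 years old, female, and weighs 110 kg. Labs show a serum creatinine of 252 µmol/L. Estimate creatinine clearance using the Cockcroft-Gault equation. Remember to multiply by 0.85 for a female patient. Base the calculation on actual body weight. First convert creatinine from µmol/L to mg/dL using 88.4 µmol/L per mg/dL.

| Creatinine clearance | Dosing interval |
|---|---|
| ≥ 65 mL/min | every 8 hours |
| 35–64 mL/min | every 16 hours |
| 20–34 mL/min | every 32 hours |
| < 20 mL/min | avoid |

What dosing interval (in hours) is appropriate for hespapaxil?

every 16 hours

SCr = 252 / 88.4 = 2.851 mg/dL
CrCl = (140 − 52) × 110 / (72 × 2.851) × 0.85 = 9680.0 / 205.27 × 0.85 ≈ 40.1 mL/min
CrCl ≈ 40 mL/min → bracket 35–64 mL/min → every 16 hours.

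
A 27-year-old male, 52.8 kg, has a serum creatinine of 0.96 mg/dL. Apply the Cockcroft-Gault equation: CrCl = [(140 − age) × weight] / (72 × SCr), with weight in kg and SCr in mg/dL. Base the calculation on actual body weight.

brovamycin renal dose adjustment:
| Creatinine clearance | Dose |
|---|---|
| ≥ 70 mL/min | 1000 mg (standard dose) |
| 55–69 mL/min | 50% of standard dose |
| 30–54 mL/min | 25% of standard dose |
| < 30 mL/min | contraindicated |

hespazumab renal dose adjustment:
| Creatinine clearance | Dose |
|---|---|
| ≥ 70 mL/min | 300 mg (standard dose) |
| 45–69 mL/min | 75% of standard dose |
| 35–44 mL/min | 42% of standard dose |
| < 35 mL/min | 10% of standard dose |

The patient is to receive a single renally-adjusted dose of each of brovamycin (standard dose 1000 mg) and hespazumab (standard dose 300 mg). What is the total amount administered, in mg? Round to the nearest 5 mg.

CrCl = (140 − 27) × 52.8 / (72 × 0.96) = 5966.4 / 69.12 ≈ 86.3 mL/min
CrCl ≈ 86 mL/min.
brovamycin: ≥ 70 mL/min → 100% of 1000 mg = 1000 mg.
hespazumab: ≥ 70 mL/min → 100% of 300 mg = 300 mg.
Total = 1000 + 300 = 1300 mg.

1300 mg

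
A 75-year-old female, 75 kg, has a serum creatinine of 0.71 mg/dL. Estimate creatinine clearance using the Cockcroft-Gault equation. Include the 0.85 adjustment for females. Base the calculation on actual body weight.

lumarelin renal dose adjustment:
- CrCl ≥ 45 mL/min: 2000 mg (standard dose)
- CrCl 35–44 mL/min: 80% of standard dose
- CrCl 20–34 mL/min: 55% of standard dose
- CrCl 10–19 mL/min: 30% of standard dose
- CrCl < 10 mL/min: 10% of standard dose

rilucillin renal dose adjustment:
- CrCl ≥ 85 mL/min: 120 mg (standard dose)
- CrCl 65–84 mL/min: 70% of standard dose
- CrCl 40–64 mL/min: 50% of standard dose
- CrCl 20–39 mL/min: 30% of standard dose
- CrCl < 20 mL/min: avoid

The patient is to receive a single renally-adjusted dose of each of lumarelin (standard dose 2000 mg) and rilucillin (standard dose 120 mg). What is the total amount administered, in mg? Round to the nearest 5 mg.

CrCl = (140 − 75) × 75 / (72 × 0.71) × 0.85 = 4875.0 / 51.12 × 0.85 ≈ 81.1 mL/min
CrCl ≈ 81 mL/min.
lumarelin: ≥ 45 mL/min → 100% of 2000 mg = 2000 mg.
rilucillin: 65–84 mL/min → 70% of 120 mg = 84 mg.
Total = 2000 + 84 = 2084 mg.

2085 mg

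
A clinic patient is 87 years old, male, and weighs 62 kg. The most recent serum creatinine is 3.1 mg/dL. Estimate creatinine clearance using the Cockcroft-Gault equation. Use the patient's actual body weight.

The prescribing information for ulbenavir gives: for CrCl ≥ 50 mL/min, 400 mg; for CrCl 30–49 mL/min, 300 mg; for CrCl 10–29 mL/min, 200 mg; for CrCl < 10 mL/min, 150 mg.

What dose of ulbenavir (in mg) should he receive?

200 mg

CrCl = (140 − 87) × 62 / (72 × 3.1) = 3286.0 / 223.20 ≈ 14.7 mL/min
CrCl ≈ 15 mL/min → bracket 10–29 mL/min.
Dose for this bracket: 200 mg.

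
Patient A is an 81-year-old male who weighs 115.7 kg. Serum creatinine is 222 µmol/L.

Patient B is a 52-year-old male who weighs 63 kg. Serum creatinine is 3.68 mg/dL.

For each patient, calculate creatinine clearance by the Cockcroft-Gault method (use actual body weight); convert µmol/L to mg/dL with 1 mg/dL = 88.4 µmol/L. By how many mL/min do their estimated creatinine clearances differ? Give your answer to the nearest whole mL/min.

17 mL/min

Patient A: SCr = 222 / 88.4 = 2.511 mg/dL
Patient A: CrCl = (140 − 81) × 115.7 / (72 × 2.511) = 6826.3 / 180.79 ≈ 37.8 mL/min
Patient B: CrCl = (140 − 52) × 63 / (72 × 3.68) = 5544.0 / 264.96 ≈ 20.9 mL/min
|37.8 − 20.9| = 16.9 mL/min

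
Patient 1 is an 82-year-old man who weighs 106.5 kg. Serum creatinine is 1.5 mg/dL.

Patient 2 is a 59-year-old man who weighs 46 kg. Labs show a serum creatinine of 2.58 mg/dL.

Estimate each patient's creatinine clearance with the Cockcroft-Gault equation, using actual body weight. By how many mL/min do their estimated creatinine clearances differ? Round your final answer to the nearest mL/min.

Patient 1: CrCl = (140 − 82) × 106.5 / (72 × 1.5) = 6177.0 / 108.00 ≈ 57.2 mL/min
Patient 2: CrCl = (140 − 59) × 46 / (72 × 2.58) = 3726.0 / 185.76 ≈ 20.1 mL/min
|57.2 − 20.1| = 37.1 mL/min

37 mL/min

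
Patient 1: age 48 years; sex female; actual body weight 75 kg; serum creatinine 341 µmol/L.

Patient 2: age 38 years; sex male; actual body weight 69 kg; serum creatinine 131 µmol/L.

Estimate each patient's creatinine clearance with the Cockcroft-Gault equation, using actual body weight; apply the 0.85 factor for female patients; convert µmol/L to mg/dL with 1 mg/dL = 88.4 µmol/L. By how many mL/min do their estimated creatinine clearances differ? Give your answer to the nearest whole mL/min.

Patient 1: SCr = 341 / 88.4 = 3.857 mg/dL
Patient 1: CrCl = (140 − 48) × 75 / (72 × 3.857) × 0.85 = 6900.0 / 277.70 × 0.85 ≈ 21.1 mL/min
Patient 2: SCr = 131 / 88.4 = 1.482 mg/dL
Patient 2: CrCl = (140 − 38) × 69 / (72 × 1.482) = 7038.0 / 106.70 ≈ 66.0 mL/min
|21.1 − 66.0| = 44.9 mL/min

45 mL/min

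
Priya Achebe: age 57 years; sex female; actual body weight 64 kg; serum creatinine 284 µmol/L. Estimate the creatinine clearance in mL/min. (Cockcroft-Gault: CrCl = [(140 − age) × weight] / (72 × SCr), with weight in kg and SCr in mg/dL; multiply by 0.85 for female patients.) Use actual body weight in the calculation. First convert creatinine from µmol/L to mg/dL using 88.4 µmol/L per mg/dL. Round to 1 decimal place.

19.5 mL/min

SCr = 284 / 88.4 = 3.213 mg/dL
CrCl = (140 − 57) × 64 / (72 × 3.213) × 0.85 = 5312.0 / 231.34 × 0.85 ≈ 19.5 mL/min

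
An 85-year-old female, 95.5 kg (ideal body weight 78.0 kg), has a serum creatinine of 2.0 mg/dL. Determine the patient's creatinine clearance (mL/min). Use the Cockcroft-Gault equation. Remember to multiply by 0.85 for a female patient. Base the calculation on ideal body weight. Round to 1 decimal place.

CrCl = (140 − 85) × 78 / (72 × 2) × 0.85 = 4290.0 / 144.00 × 0.85 ≈ 25.3 mL/min

25.3 mL/min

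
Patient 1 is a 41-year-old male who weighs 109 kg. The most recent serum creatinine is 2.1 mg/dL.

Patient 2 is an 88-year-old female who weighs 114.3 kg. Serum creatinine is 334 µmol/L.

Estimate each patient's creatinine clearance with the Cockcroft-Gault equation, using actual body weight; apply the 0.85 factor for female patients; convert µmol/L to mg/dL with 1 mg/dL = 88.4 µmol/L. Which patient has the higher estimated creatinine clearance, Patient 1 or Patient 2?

Patient 1

Patient 1: CrCl = (140 − 41) × 109 / (72 × 2.1) = 10791.0 / 151.20 ≈ 71.4 mL/min
Patient 2: SCr = 334 / 88.4 = 3.778 mg/dL
Patient 2: CrCl = (140 − 88) × 114.3 / (72 × 3.778) × 0.85 = 5943.6 / 272.02 × 0.85 ≈ 18.6 mL/min
71.4 vs 18.6 mL/min → Patient 1 is higher.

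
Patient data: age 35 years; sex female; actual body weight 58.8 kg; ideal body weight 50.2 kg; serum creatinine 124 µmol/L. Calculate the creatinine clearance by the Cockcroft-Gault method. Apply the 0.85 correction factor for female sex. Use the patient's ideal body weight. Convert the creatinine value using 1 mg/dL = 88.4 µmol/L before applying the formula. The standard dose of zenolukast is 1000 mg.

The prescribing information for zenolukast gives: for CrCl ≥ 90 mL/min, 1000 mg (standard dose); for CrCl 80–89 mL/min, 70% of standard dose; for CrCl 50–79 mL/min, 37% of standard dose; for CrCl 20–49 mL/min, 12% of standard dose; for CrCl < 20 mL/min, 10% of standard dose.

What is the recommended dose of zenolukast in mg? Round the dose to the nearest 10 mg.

120 mg

SCr = 124 / 88.4 = 1.403 mg/dL
CrCl = (140 − 35) × 50.2 / (72 × 1.403) × 0.85 = 5271.0 / 101.02 × 0.85 ≈ 44.4 mL/min
CrCl ≈ 44 mL/min → bracket 20–49 mL/min.
12% of 1000 mg = 120 mg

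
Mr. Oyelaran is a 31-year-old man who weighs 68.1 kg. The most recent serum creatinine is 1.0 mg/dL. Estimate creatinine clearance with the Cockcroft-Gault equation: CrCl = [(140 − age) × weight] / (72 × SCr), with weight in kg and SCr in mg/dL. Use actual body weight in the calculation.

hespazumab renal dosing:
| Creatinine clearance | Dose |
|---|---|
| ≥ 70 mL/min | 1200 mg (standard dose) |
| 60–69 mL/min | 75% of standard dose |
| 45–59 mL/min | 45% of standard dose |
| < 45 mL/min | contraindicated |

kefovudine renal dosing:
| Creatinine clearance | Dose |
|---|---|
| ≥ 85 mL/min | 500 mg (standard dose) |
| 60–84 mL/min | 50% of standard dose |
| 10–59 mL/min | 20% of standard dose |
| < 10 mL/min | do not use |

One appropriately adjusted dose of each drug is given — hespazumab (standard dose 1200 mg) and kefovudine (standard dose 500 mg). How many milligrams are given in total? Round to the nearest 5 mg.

CrCl = (140 − 31) × 68.1 / (72 × 1) = 7422.9 / 72.00 ≈ 103.1 mL/min
CrCl ≈ 103 mL/min.
hespazumab: ≥ 70 mL/min → 100% of 1200 mg = 1200 mg.
kefovudine: ≥ 85 mL/min → 100% of 500 mg = 500 mg.
Total = 1200 + 500 = 1700 mg.

1700 mg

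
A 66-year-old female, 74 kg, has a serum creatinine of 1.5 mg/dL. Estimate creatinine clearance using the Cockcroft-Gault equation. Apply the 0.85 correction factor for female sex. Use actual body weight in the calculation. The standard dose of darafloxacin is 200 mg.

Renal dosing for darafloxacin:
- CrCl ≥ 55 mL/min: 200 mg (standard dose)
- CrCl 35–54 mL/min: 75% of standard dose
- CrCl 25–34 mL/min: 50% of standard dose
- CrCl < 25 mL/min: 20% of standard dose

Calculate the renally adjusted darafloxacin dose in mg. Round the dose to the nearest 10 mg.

150 mg

CrCl = (140 − 66) × 74 / (72 × 1.5) × 0.85 = 5476.0 / 108.00 × 0.85 ≈ 43.1 mL/min
CrCl ≈ 43 mL/min → bracket 35–54 mL/min.
75% of 200 mg = 150 mg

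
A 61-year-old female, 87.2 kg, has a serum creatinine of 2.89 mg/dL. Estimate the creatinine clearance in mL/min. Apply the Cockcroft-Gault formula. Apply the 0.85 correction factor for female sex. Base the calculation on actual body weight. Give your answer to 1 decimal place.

28.1 mL/min

CrCl = (140 − 61) × 87.2 / (72 × 2.89) × 0.85 = 6888.8 / 208.08 × 0.85 ≈ 28.1 mL/min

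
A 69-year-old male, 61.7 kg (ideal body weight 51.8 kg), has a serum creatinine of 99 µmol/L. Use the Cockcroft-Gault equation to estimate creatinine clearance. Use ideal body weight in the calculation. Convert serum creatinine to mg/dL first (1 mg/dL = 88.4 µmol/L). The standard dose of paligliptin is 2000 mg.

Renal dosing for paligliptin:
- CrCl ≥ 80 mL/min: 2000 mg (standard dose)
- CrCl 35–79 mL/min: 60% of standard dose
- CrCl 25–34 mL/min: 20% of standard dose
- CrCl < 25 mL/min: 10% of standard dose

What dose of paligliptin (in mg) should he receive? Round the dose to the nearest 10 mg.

SCr = 99 / 88.4 = 1.12 mg/dL
CrCl = (140 − 69) × 51.8 / (72 × 1.12) = 3677.8 / 80.64 ≈ 45.6 mL/min
CrCl ≈ 46 mL/min → bracket 35–79 mL/min.
60% of 2000 mg = 1200 mg

1200 mg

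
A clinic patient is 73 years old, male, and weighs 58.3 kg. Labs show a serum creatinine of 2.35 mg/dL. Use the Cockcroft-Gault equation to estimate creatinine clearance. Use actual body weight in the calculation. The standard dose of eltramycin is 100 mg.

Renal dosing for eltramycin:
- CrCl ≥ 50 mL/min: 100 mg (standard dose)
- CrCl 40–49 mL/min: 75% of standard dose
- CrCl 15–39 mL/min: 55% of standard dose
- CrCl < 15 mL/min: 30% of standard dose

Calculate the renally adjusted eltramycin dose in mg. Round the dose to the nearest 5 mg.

55 mg

CrCl = (140 − 73) × 58.3 / (72 × 2.35) = 3906.1 / 169.20 ≈ 23.1 mL/min
CrCl ≈ 23 mL/min → bracket 15–39 mL/min.
55% of 100 mg = 55 mg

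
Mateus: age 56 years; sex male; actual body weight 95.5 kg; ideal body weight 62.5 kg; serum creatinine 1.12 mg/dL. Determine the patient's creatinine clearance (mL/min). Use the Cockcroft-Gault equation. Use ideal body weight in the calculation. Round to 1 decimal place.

CrCl = (140 − 56) × 62.5 / (72 × 1.12) = 5250.0 / 80.64 ≈ 65.1 mL/min

65.1 mL/min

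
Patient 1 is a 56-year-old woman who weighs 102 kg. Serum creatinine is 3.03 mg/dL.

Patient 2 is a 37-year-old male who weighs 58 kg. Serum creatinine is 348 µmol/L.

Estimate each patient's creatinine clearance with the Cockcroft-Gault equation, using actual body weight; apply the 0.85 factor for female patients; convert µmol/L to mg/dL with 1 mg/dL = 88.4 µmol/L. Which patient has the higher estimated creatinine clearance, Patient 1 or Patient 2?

Patient 1

Patient 1: CrCl = (140 − 56) × 102 / (72 × 3.03) × 0.85 = 8568.0 / 218.16 × 0.85 ≈ 33.4 mL/min
Patient 2: SCr = 348 / 88.4 = 3.937 mg/dL
Patient 2: CrCl = (140 − 37) × 58 / (72 × 3.937) = 5974.0 / 283.46 ≈ 21.1 mL/min
33.4 vs 21.1 mL/min → Patient 1 is higher.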